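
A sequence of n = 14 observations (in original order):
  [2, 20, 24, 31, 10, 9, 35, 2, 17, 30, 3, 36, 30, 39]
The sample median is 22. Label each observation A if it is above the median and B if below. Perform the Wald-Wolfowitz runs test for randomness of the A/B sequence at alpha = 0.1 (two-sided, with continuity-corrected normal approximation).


Step 1: Compute median = 22; label A = above, B = below.
Labels in order: BBAABBABBABAAA  (n_A = 7, n_B = 7)
Step 2: Count runs R = 8.
Step 3: Under H0 (random ordering), E[R] = 2*n_A*n_B/(n_A+n_B) + 1 = 2*7*7/14 + 1 = 8.0000.
        Var[R] = 2*n_A*n_B*(2*n_A*n_B - n_A - n_B) / ((n_A+n_B)^2 * (n_A+n_B-1)) = 8232/2548 = 3.2308.
        SD[R] = 1.7974.
Step 4: R = E[R], so z = 0 with no continuity correction.
Step 5: Two-sided p-value via normal approximation = 2*(1 - Phi(|z|)) = 1.000000.
Step 6: alpha = 0.1. fail to reject H0.

R = 8, z = 0.0000, p = 1.000000, fail to reject H0.


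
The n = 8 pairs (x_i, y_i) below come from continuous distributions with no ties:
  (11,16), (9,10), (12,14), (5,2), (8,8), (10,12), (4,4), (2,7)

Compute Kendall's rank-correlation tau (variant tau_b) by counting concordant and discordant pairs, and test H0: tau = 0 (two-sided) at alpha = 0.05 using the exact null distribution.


Step 1: Enumerate the 28 unordered pairs (i,j) with i<j and classify each by sign(x_j-x_i) * sign(y_j-y_i).
  (1,2):dx=-2,dy=-6->C; (1,3):dx=+1,dy=-2->D; (1,4):dx=-6,dy=-14->C; (1,5):dx=-3,dy=-8->C
  (1,6):dx=-1,dy=-4->C; (1,7):dx=-7,dy=-12->C; (1,8):dx=-9,dy=-9->C; (2,3):dx=+3,dy=+4->C
  (2,4):dx=-4,dy=-8->C; (2,5):dx=-1,dy=-2->C; (2,6):dx=+1,dy=+2->C; (2,7):dx=-5,dy=-6->C
  (2,8):dx=-7,dy=-3->C; (3,4):dx=-7,dy=-12->C; (3,5):dx=-4,dy=-6->C; (3,6):dx=-2,dy=-2->C
  (3,7):dx=-8,dy=-10->C; (3,8):dx=-10,dy=-7->C; (4,5):dx=+3,dy=+6->C; (4,6):dx=+5,dy=+10->C
  (4,7):dx=-1,dy=+2->D; (4,8):dx=-3,dy=+5->D; (5,6):dx=+2,dy=+4->C; (5,7):dx=-4,dy=-4->C
  (5,8):dx=-6,dy=-1->C; (6,7):dx=-6,dy=-8->C; (6,8):dx=-8,dy=-5->C; (7,8):dx=-2,dy=+3->D
Step 2: C = 24, D = 4, total pairs = 28.
Step 3: tau = (C - D)/(n(n-1)/2) = (24 - 4)/28 = 0.714286.
Step 4: Exact two-sided p-value (enumerate n! = 40320 permutations of y under H0): p = 0.014137.
Step 5: alpha = 0.05. reject H0.

tau_b = 0.7143 (C=24, D=4), p = 0.014137, reject H0.


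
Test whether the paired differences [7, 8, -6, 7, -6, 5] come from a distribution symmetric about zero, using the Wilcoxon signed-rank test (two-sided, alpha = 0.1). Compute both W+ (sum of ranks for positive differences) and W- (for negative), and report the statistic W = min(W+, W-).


Step 1: Drop any zero differences (none here) and take |d_i|.
|d| = [7, 8, 6, 7, 6, 5]
Step 2: Midrank |d_i| (ties get averaged ranks).
ranks: |7|->4.5, |8|->6, |6|->2.5, |7|->4.5, |6|->2.5, |5|->1
Step 3: Attach original signs; sum ranks with positive sign and with negative sign.
W+ = 4.5 + 6 + 4.5 + 1 = 16
W- = 2.5 + 2.5 = 5
(Check: W+ + W- = 21 should equal n(n+1)/2 = 21.)
Step 4: Test statistic W = min(W+, W-) = 5.
Step 5: Ties in |d|, so use the tie-corrected normal approximation.
        E[W] = n(n+1)/4 = 6*7/4 = 10.5.
        Tie groups: |d|=6 (t=2), |d|=7 (t=2); sum(t^3 - t) = 12.
        Var[W] = n(n+1)(2n+1)/24 - sum(t^3-t)/48 = 546/24 - 12/48 = 22.5.
        z = (W - E[W]) / sqrt(Var[W]) = (5 - 10.5) / 4.7434 = -1.1595.
        Two-sided p = 2*Phi(z) = 0.246252.
Step 6: alpha = 0.1. fail to reject H0.

W+ = 16, W- = 5, W = min = 5, p = 0.246252, fail to reject H0.


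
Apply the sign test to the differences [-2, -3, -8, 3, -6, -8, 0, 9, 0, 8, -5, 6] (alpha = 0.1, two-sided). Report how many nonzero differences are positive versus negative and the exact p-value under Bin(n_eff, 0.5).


Step 1: Discard zero differences. Original n = 12; n_eff = number of nonzero differences = 10.
Nonzero differences (with sign): -2, -3, -8, +3, -6, -8, +9, +8, -5, +6
Step 2: Count signs: positive = 4, negative = 6.
Step 3: Under H0: P(positive) = 0.5, so the number of positives S ~ Bin(10, 0.5).
Step 4: Two-sided exact p-value = sum of Bin(10,0.5) probabilities at or below the observed probability = 0.753906.
Step 5: alpha = 0.1. fail to reject H0.

n_eff = 10, pos = 4, neg = 6, p = 0.753906, fail to reject H0.


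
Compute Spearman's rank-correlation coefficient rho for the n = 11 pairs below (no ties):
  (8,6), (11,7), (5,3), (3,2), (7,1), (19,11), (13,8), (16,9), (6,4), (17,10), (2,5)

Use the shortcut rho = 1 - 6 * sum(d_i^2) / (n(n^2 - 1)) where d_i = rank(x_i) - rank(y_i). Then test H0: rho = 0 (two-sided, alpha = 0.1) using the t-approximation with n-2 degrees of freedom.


Step 1: Rank x and y separately (midranks; no ties here).
rank(x): 8->6, 11->7, 5->3, 3->2, 7->5, 19->11, 13->8, 16->9, 6->4, 17->10, 2->1
rank(y): 6->6, 7->7, 3->3, 2->2, 1->1, 11->11, 8->8, 9->9, 4->4, 10->10, 5->5
Step 2: d_i = R_x(i) - R_y(i); compute d_i^2.
  (6-6)^2=0, (7-7)^2=0, (3-3)^2=0, (2-2)^2=0, (5-1)^2=16, (11-11)^2=0, (8-8)^2=0, (9-9)^2=0, (4-4)^2=0, (10-10)^2=0, (1-5)^2=16
sum(d^2) = 32.
Step 3: rho = 1 - 6*32 / (11*(11^2 - 1)) = 1 - 192/1320 = 0.854545.
Step 4: Under H0, t = rho * sqrt((n-2)/(1-rho^2)) = 4.9360 ~ t(9).
Step 5: Two-sided p-value from the t-distribution with 9 df = 0.000807.
Step 6: alpha = 0.1. reject H0.

rho = 0.8545, p = 0.000807, reject H0 at alpha = 0.1.


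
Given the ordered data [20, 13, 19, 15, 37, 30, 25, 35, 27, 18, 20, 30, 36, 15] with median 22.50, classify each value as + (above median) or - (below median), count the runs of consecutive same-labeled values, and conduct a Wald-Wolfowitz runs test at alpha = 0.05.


Step 1: Compute median = 22.50; label A = above, B = below.
Labels in order: BBBBAAAAABBAAB  (n_A = 7, n_B = 7)
Step 2: Count runs R = 5.
Step 3: Under H0 (random ordering), E[R] = 2*n_A*n_B/(n_A+n_B) + 1 = 2*7*7/14 + 1 = 8.0000.
        Var[R] = 2*n_A*n_B*(2*n_A*n_B - n_A - n_B) / ((n_A+n_B)^2 * (n_A+n_B-1)) = 8232/2548 = 3.2308.
        SD[R] = 1.7974.
Step 4: Continuity-corrected z = (R + 0.5 - E[R]) / SD[R] = (5 + 0.5 - 8.0000) / 1.7974 = -1.3909.
Step 5: Two-sided p-value via normal approximation = 2*(1 - Phi(|z|)) = 0.164264.
Step 6: alpha = 0.05. fail to reject H0.

R = 5, z = -1.3909, p = 0.164264, fail to reject H0.


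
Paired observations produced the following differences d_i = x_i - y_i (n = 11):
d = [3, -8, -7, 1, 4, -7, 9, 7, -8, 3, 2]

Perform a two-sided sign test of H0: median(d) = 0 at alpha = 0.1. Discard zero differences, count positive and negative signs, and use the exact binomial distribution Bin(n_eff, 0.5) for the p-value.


Step 1: Discard zero differences. Original n = 11; n_eff = number of nonzero differences = 11.
Nonzero differences (with sign): +3, -8, -7, +1, +4, -7, +9, +7, -8, +3, +2
Step 2: Count signs: positive = 7, negative = 4.
Step 3: Under H0: P(positive) = 0.5, so the number of positives S ~ Bin(11, 0.5).
Step 4: Two-sided exact p-value = sum of Bin(11,0.5) probabilities at or below the observed probability = 0.548828.
Step 5: alpha = 0.1. fail to reject H0.

n_eff = 11, pos = 7, neg = 4, p = 0.548828, fail to reject H0.


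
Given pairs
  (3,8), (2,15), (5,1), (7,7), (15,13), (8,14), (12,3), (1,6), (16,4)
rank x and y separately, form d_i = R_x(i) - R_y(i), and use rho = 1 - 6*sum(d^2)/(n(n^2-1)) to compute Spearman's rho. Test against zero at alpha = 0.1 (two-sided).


Step 1: Rank x and y separately (midranks; no ties here).
rank(x): 3->3, 2->2, 5->4, 7->5, 15->8, 8->6, 12->7, 1->1, 16->9
rank(y): 8->6, 15->9, 1->1, 7->5, 13->7, 14->8, 3->2, 6->4, 4->3
Step 2: d_i = R_x(i) - R_y(i); compute d_i^2.
  (3-6)^2=9, (2-9)^2=49, (4-1)^2=9, (5-5)^2=0, (8-7)^2=1, (6-8)^2=4, (7-2)^2=25, (1-4)^2=9, (9-3)^2=36
sum(d^2) = 142.
Step 3: rho = 1 - 6*142 / (9*(9^2 - 1)) = 1 - 852/720 = -0.183333.
Step 4: Under H0, t = rho * sqrt((n-2)/(1-rho^2)) = -0.4934 ~ t(7).
Step 5: Two-sided p-value from the t-distribution with 7 df = 0.636820.
Step 6: alpha = 0.1. fail to reject H0.

rho = -0.1833, p = 0.636820, fail to reject H0 at alpha = 0.1.


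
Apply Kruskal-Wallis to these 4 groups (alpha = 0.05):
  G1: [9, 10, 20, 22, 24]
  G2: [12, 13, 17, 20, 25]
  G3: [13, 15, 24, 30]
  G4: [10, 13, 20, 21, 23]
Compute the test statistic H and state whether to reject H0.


Step 1: Combine all N = 19 observations and assign midranks.
sorted (value, group, rank): (9,G1,1), (10,G1,2.5), (10,G4,2.5), (12,G2,4), (13,G2,6), (13,G3,6), (13,G4,6), (15,G3,8), (17,G2,9), (20,G1,11), (20,G2,11), (20,G4,11), (21,G4,13), (22,G1,14), (23,G4,15), (24,G1,16.5), (24,G3,16.5), (25,G2,18), (30,G3,19)
Step 2: Sum ranks within each group.
R_1 = 45 (n_1 = 5)
R_2 = 48 (n_2 = 5)
R_3 = 49.5 (n_3 = 4)
R_4 = 47.5 (n_4 = 5)
Step 3: H = 12/(N(N+1)) * sum(R_i^2/n_i) - 3(N+1)
     = 12/(19*20) * (45^2/5 + 48^2/5 + 49.5^2/4 + 47.5^2/5) - 3*20
     = 0.031579 * 1929.61 - 60
     = 0.935132.
Step 4: Ties present; correction factor C = 1 - 60/(19^3 - 19) = 0.991228. Corrected H = 0.935132 / 0.991228 = 0.943407.
Step 5: Under H0, H ~ chi^2(3); p-value = 0.814942.
Step 6: alpha = 0.05. fail to reject H0.

H = 0.9434, df = 3, p = 0.814942, fail to reject H0.


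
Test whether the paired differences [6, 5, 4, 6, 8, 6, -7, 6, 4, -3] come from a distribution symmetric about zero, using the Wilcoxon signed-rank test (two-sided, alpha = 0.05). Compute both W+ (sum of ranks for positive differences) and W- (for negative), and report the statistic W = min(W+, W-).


Step 1: Drop any zero differences (none here) and take |d_i|.
|d| = [6, 5, 4, 6, 8, 6, 7, 6, 4, 3]
Step 2: Midrank |d_i| (ties get averaged ranks).
ranks: |6|->6.5, |5|->4, |4|->2.5, |6|->6.5, |8|->10, |6|->6.5, |7|->9, |6|->6.5, |4|->2.5, |3|->1
Step 3: Attach original signs; sum ranks with positive sign and with negative sign.
W+ = 6.5 + 4 + 2.5 + 6.5 + 10 + 6.5 + 6.5 + 2.5 = 45
W- = 9 + 1 = 10
(Check: W+ + W- = 55 should equal n(n+1)/2 = 55.)
Step 4: Test statistic W = min(W+, W-) = 10.
Step 5: Ties in |d|, so use the tie-corrected normal approximation.
        E[W] = n(n+1)/4 = 10*11/4 = 27.5.
        Tie groups: |d|=4 (t=2), |d|=6 (t=4); sum(t^3 - t) = 66.
        Var[W] = n(n+1)(2n+1)/24 - sum(t^3-t)/48 = 2310/24 - 66/48 = 94.875.
        z = (W - E[W]) / sqrt(Var[W]) = (10 - 27.5) / 9.7404 = -1.7966.
        Two-sided p = 2*Phi(z) = 0.072392.
Step 6: alpha = 0.05. fail to reject H0.

W+ = 45, W- = 10, W = min = 10, p = 0.072392, fail to reject H0.


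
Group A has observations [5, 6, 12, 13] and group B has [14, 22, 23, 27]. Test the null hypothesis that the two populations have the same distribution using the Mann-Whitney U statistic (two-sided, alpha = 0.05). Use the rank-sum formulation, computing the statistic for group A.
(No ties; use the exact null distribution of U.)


Step 1: Combine and sort all 8 observations; assign midranks.
sorted (value, group): (5,X), (6,X), (12,X), (13,X), (14,Y), (22,Y), (23,Y), (27,Y)
ranks: 5->1, 6->2, 12->3, 13->4, 14->5, 22->6, 23->7, 27->8
Step 2: Rank sum for X: R1 = 1 + 2 + 3 + 4 = 10.
Step 3: U_X = R1 - n1(n1+1)/2 = 10 - 4*5/2 = 10 - 10 = 0.
       U_Y = n1*n2 - U_X = 16 - 0 = 16.
Step 4: No ties, so the exact null distribution of U (based on enumerating the C(8,4) = 70 equally likely rank assignments) gives the two-sided p-value.
Step 5: p-value = 0.028571; compare to alpha = 0.05. reject H0.

U_X = 0, p = 0.028571, reject H0 at alpha = 0.05.


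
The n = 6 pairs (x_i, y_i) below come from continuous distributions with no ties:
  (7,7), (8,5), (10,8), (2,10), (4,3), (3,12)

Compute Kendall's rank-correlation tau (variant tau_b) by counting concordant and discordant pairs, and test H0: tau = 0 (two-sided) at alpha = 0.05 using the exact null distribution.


Step 1: Enumerate the 15 unordered pairs (i,j) with i<j and classify each by sign(x_j-x_i) * sign(y_j-y_i).
  (1,2):dx=+1,dy=-2->D; (1,3):dx=+3,dy=+1->C; (1,4):dx=-5,dy=+3->D; (1,5):dx=-3,dy=-4->C
  (1,6):dx=-4,dy=+5->D; (2,3):dx=+2,dy=+3->C; (2,4):dx=-6,dy=+5->D; (2,5):dx=-4,dy=-2->C
  (2,6):dx=-5,dy=+7->D; (3,4):dx=-8,dy=+2->D; (3,5):dx=-6,dy=-5->C; (3,6):dx=-7,dy=+4->D
  (4,5):dx=+2,dy=-7->D; (4,6):dx=+1,dy=+2->C; (5,6):dx=-1,dy=+9->D
Step 2: C = 6, D = 9, total pairs = 15.
Step 3: tau = (C - D)/(n(n-1)/2) = (6 - 9)/15 = -0.200000.
Step 4: Exact two-sided p-value (enumerate n! = 720 permutations of y under H0): p = 0.719444.
Step 5: alpha = 0.05. fail to reject H0.

tau_b = -0.2000 (C=6, D=9), p = 0.719444, fail to reject H0.


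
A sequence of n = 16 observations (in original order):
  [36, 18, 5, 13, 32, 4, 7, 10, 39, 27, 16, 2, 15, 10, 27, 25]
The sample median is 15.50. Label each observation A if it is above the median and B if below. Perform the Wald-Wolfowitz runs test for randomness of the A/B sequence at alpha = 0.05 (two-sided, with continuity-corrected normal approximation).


Step 1: Compute median = 15.50; label A = above, B = below.
Labels in order: AABBABBBAAABBBAA  (n_A = 8, n_B = 8)
Step 2: Count runs R = 7.
Step 3: Under H0 (random ordering), E[R] = 2*n_A*n_B/(n_A+n_B) + 1 = 2*8*8/16 + 1 = 9.0000.
        Var[R] = 2*n_A*n_B*(2*n_A*n_B - n_A - n_B) / ((n_A+n_B)^2 * (n_A+n_B-1)) = 14336/3840 = 3.7333.
        SD[R] = 1.9322.
Step 4: Continuity-corrected z = (R + 0.5 - E[R]) / SD[R] = (7 + 0.5 - 9.0000) / 1.9322 = -0.7763.
Step 5: Two-sided p-value via normal approximation = 2*(1 - Phi(|z|)) = 0.437558.
Step 6: alpha = 0.05. fail to reject H0.

R = 7, z = -0.7763, p = 0.437558, fail to reject H0.


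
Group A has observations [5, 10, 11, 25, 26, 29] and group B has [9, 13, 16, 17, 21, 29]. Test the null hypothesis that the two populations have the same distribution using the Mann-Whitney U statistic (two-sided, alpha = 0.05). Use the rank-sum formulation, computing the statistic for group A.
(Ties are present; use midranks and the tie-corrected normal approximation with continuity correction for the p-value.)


Step 1: Combine and sort all 12 observations; assign midranks.
sorted (value, group): (5,X), (9,Y), (10,X), (11,X), (13,Y), (16,Y), (17,Y), (21,Y), (25,X), (26,X), (29,X), (29,Y)
ranks: 5->1, 9->2, 10->3, 11->4, 13->5, 16->6, 17->7, 21->8, 25->9, 26->10, 29->11.5, 29->11.5
Step 2: Rank sum for X: R1 = 1 + 3 + 4 + 9 + 10 + 11.5 = 38.5.
Step 3: U_X = R1 - n1(n1+1)/2 = 38.5 - 6*7/2 = 38.5 - 21 = 17.5.
       U_Y = n1*n2 - U_X = 36 - 17.5 = 18.5.
Step 4: Ties are present, so use the tie-corrected normal approximation (with continuity correction) for the p-value.
Step 5: p-value = 1.000000; compare to alpha = 0.05. fail to reject H0.

U_X = 17.5, p = 1.000000, fail to reject H0 at alpha = 0.05.


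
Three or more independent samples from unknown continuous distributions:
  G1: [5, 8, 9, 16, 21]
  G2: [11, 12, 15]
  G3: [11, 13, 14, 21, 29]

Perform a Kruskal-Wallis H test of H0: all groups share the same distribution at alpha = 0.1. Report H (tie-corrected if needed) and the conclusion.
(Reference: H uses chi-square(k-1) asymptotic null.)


Step 1: Combine all N = 13 observations and assign midranks.
sorted (value, group, rank): (5,G1,1), (8,G1,2), (9,G1,3), (11,G2,4.5), (11,G3,4.5), (12,G2,6), (13,G3,7), (14,G3,8), (15,G2,9), (16,G1,10), (21,G1,11.5), (21,G3,11.5), (29,G3,13)
Step 2: Sum ranks within each group.
R_1 = 27.5 (n_1 = 5)
R_2 = 19.5 (n_2 = 3)
R_3 = 44 (n_3 = 5)
Step 3: H = 12/(N(N+1)) * sum(R_i^2/n_i) - 3(N+1)
     = 12/(13*14) * (27.5^2/5 + 19.5^2/3 + 44^2/5) - 3*14
     = 0.065934 * 665.2 - 42
     = 1.859341.
Step 4: Ties present; correction factor C = 1 - 12/(13^3 - 13) = 0.994505. Corrected H = 1.859341 / 0.994505 = 1.869613.
Step 5: Under H0, H ~ chi^2(2); p-value = 0.392662.
Step 6: alpha = 0.1. fail to reject H0.

H = 1.8696, df = 2, p = 0.392662, fail to reject H0.


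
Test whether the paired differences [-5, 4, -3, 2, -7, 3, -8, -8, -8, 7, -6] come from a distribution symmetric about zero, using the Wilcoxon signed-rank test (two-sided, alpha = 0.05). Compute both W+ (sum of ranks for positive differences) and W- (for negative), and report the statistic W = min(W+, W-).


Step 1: Drop any zero differences (none here) and take |d_i|.
|d| = [5, 4, 3, 2, 7, 3, 8, 8, 8, 7, 6]
Step 2: Midrank |d_i| (ties get averaged ranks).
ranks: |5|->5, |4|->4, |3|->2.5, |2|->1, |7|->7.5, |3|->2.5, |8|->10, |8|->10, |8|->10, |7|->7.5, |6|->6
Step 3: Attach original signs; sum ranks with positive sign and with negative sign.
W+ = 4 + 1 + 2.5 + 7.5 = 15
W- = 5 + 2.5 + 7.5 + 10 + 10 + 10 + 6 = 51
(Check: W+ + W- = 66 should equal n(n+1)/2 = 66.)
Step 4: Test statistic W = min(W+, W-) = 15.
Step 5: Ties in |d|, so use the tie-corrected normal approximation.
        E[W] = n(n+1)/4 = 11*12/4 = 33.
        Tie groups: |d|=3 (t=2), |d|=7 (t=2), |d|=8 (t=3); sum(t^3 - t) = 36.
        Var[W] = n(n+1)(2n+1)/24 - sum(t^3-t)/48 = 3036/24 - 36/48 = 125.75.
        z = (W - E[W]) / sqrt(Var[W]) = (15 - 33) / 11.2138 = -1.6052.
        Two-sided p = 2*Phi(z) = 0.108458.
Step 6: alpha = 0.05. fail to reject H0.

W+ = 15, W- = 51, W = min = 15, p = 0.108458, fail to reject H0.


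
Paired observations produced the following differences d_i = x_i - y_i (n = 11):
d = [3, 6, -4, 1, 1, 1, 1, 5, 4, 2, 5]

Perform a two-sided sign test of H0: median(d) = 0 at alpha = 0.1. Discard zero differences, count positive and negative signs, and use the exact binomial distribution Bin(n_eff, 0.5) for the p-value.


Step 1: Discard zero differences. Original n = 11; n_eff = number of nonzero differences = 11.
Nonzero differences (with sign): +3, +6, -4, +1, +1, +1, +1, +5, +4, +2, +5
Step 2: Count signs: positive = 10, negative = 1.
Step 3: Under H0: P(positive) = 0.5, so the number of positives S ~ Bin(11, 0.5).
Step 4: Two-sided exact p-value = sum of Bin(11,0.5) probabilities at or below the observed probability = 0.011719.
Step 5: alpha = 0.1. reject H0.

n_eff = 11, pos = 10, neg = 1, p = 0.011719, reject H0.


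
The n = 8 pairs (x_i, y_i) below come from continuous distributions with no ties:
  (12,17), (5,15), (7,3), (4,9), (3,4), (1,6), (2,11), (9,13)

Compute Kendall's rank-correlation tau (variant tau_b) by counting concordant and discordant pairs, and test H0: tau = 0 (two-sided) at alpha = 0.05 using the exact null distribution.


Step 1: Enumerate the 28 unordered pairs (i,j) with i<j and classify each by sign(x_j-x_i) * sign(y_j-y_i).
  (1,2):dx=-7,dy=-2->C; (1,3):dx=-5,dy=-14->C; (1,4):dx=-8,dy=-8->C; (1,5):dx=-9,dy=-13->C
  (1,6):dx=-11,dy=-11->C; (1,7):dx=-10,dy=-6->C; (1,8):dx=-3,dy=-4->C; (2,3):dx=+2,dy=-12->D
  (2,4):dx=-1,dy=-6->C; (2,5):dx=-2,dy=-11->C; (2,6):dx=-4,dy=-9->C; (2,7):dx=-3,dy=-4->C
  (2,8):dx=+4,dy=-2->D; (3,4):dx=-3,dy=+6->D; (3,5):dx=-4,dy=+1->D; (3,6):dx=-6,dy=+3->D
  (3,7):dx=-5,dy=+8->D; (3,8):dx=+2,dy=+10->C; (4,5):dx=-1,dy=-5->C; (4,6):dx=-3,dy=-3->C
  (4,7):dx=-2,dy=+2->D; (4,8):dx=+5,dy=+4->C; (5,6):dx=-2,dy=+2->D; (5,7):dx=-1,dy=+7->D
  (5,8):dx=+6,dy=+9->C; (6,7):dx=+1,dy=+5->C; (6,8):dx=+8,dy=+7->C; (7,8):dx=+7,dy=+2->C
Step 2: C = 19, D = 9, total pairs = 28.
Step 3: tau = (C - D)/(n(n-1)/2) = (19 - 9)/28 = 0.357143.
Step 4: Exact two-sided p-value (enumerate n! = 40320 permutations of y under H0): p = 0.275099.
Step 5: alpha = 0.05. fail to reject H0.

tau_b = 0.3571 (C=19, D=9), p = 0.275099, fail to reject H0.


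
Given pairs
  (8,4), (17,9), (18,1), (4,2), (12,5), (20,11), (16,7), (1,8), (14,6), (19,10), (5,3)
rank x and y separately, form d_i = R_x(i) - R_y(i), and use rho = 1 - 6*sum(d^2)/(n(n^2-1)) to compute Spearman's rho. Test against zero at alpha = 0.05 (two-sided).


Step 1: Rank x and y separately (midranks; no ties here).
rank(x): 8->4, 17->8, 18->9, 4->2, 12->5, 20->11, 16->7, 1->1, 14->6, 19->10, 5->3
rank(y): 4->4, 9->9, 1->1, 2->2, 5->5, 11->11, 7->7, 8->8, 6->6, 10->10, 3->3
Step 2: d_i = R_x(i) - R_y(i); compute d_i^2.
  (4-4)^2=0, (8-9)^2=1, (9-1)^2=64, (2-2)^2=0, (5-5)^2=0, (11-11)^2=0, (7-7)^2=0, (1-8)^2=49, (6-6)^2=0, (10-10)^2=0, (3-3)^2=0
sum(d^2) = 114.
Step 3: rho = 1 - 6*114 / (11*(11^2 - 1)) = 1 - 684/1320 = 0.481818.
Step 4: Under H0, t = rho * sqrt((n-2)/(1-rho^2)) = 1.6496 ~ t(9).
Step 5: Two-sided p-value from the t-distribution with 9 df = 0.133434.
Step 6: alpha = 0.05. fail to reject H0.

rho = 0.4818, p = 0.133434, fail to reject H0 at alpha = 0.05.


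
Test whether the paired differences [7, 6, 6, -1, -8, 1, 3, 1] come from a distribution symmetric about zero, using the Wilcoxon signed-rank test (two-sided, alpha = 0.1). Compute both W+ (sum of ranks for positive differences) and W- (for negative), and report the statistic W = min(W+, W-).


Step 1: Drop any zero differences (none here) and take |d_i|.
|d| = [7, 6, 6, 1, 8, 1, 3, 1]
Step 2: Midrank |d_i| (ties get averaged ranks).
ranks: |7|->7, |6|->5.5, |6|->5.5, |1|->2, |8|->8, |1|->2, |3|->4, |1|->2
Step 3: Attach original signs; sum ranks with positive sign and with negative sign.
W+ = 7 + 5.5 + 5.5 + 2 + 4 + 2 = 26
W- = 2 + 8 = 10
(Check: W+ + W- = 36 should equal n(n+1)/2 = 36.)
Step 4: Test statistic W = min(W+, W-) = 10.
Step 5: Ties in |d|, so use the tie-corrected normal approximation.
        E[W] = n(n+1)/4 = 8*9/4 = 18.
        Tie groups: |d|=1 (t=3), |d|=6 (t=2); sum(t^3 - t) = 30.
        Var[W] = n(n+1)(2n+1)/24 - sum(t^3-t)/48 = 1224/24 - 30/48 = 50.375.
        z = (W - E[W]) / sqrt(Var[W]) = (10 - 18) / 7.0975 = -1.1272.
        Two-sided p = 2*Phi(z) = 0.259678.
Step 6: alpha = 0.1. fail to reject H0.

W+ = 26, W- = 10, W = min = 10, p = 0.259678, fail to reject H0.


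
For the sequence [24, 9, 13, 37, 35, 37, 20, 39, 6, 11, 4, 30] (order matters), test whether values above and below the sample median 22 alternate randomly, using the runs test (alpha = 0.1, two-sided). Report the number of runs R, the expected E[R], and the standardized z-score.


Step 1: Compute median = 22; label A = above, B = below.
Labels in order: ABBAAABABBBA  (n_A = 6, n_B = 6)
Step 2: Count runs R = 7.
Step 3: Under H0 (random ordering), E[R] = 2*n_A*n_B/(n_A+n_B) + 1 = 2*6*6/12 + 1 = 7.0000.
        Var[R] = 2*n_A*n_B*(2*n_A*n_B - n_A - n_B) / ((n_A+n_B)^2 * (n_A+n_B-1)) = 4320/1584 = 2.7273.
        SD[R] = 1.6514.
Step 4: R = E[R], so z = 0 with no continuity correction.
Step 5: Two-sided p-value via normal approximation = 2*(1 - Phi(|z|)) = 1.000000.
Step 6: alpha = 0.1. fail to reject H0.

R = 7, z = 0.0000, p = 1.000000, fail to reject H0.


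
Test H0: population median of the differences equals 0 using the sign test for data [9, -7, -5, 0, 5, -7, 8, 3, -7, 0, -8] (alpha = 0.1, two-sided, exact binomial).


Step 1: Discard zero differences. Original n = 11; n_eff = number of nonzero differences = 9.
Nonzero differences (with sign): +9, -7, -5, +5, -7, +8, +3, -7, -8
Step 2: Count signs: positive = 4, negative = 5.
Step 3: Under H0: P(positive) = 0.5, so the number of positives S ~ Bin(9, 0.5).
Step 4: Two-sided exact p-value = sum of Bin(9,0.5) probabilities at or below the observed probability = 1.000000.
Step 5: alpha = 0.1. fail to reject H0.

n_eff = 9, pos = 4, neg = 5, p = 1.000000, fail to reject H0.


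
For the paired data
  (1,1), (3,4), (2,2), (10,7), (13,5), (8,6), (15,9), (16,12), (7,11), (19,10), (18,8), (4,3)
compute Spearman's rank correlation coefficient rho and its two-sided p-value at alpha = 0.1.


Step 1: Rank x and y separately (midranks; no ties here).
rank(x): 1->1, 3->3, 2->2, 10->7, 13->8, 8->6, 15->9, 16->10, 7->5, 19->12, 18->11, 4->4
rank(y): 1->1, 4->4, 2->2, 7->7, 5->5, 6->6, 9->9, 12->12, 11->11, 10->10, 8->8, 3->3
Step 2: d_i = R_x(i) - R_y(i); compute d_i^2.
  (1-1)^2=0, (3-4)^2=1, (2-2)^2=0, (7-7)^2=0, (8-5)^2=9, (6-6)^2=0, (9-9)^2=0, (10-12)^2=4, (5-11)^2=36, (12-10)^2=4, (11-8)^2=9, (4-3)^2=1
sum(d^2) = 64.
Step 3: rho = 1 - 6*64 / (12*(12^2 - 1)) = 1 - 384/1716 = 0.776224.
Step 4: Under H0, t = rho * sqrt((n-2)/(1-rho^2)) = 3.8934 ~ t(10).
Step 5: Two-sided p-value from the t-distribution with 10 df = 0.002993.
Step 6: alpha = 0.1. reject H0.

rho = 0.7762, p = 0.002993, reject H0 at alpha = 0.1.


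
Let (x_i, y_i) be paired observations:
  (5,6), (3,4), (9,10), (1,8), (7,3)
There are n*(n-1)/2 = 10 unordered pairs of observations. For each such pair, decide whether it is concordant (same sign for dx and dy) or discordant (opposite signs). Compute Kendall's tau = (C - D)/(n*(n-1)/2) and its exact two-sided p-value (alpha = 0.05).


Step 1: Enumerate the 10 unordered pairs (i,j) with i<j and classify each by sign(x_j-x_i) * sign(y_j-y_i).
  (1,2):dx=-2,dy=-2->C; (1,3):dx=+4,dy=+4->C; (1,4):dx=-4,dy=+2->D; (1,5):dx=+2,dy=-3->D
  (2,3):dx=+6,dy=+6->C; (2,4):dx=-2,dy=+4->D; (2,5):dx=+4,dy=-1->D; (3,4):dx=-8,dy=-2->C
  (3,5):dx=-2,dy=-7->C; (4,5):dx=+6,dy=-5->D
Step 2: C = 5, D = 5, total pairs = 10.
Step 3: tau = (C - D)/(n(n-1)/2) = (5 - 5)/10 = 0.000000.
Step 4: Exact two-sided p-value (enumerate n! = 120 permutations of y under H0): p = 1.000000.
Step 5: alpha = 0.05. fail to reject H0.

tau_b = 0.0000 (C=5, D=5), p = 1.000000, fail to reject H0.


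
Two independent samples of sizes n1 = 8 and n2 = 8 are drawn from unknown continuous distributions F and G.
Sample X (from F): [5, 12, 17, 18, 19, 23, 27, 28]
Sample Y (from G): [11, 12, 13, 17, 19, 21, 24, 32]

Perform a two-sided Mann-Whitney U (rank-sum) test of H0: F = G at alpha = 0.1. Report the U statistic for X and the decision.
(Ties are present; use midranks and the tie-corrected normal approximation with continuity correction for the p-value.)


Step 1: Combine and sort all 16 observations; assign midranks.
sorted (value, group): (5,X), (11,Y), (12,X), (12,Y), (13,Y), (17,X), (17,Y), (18,X), (19,X), (19,Y), (21,Y), (23,X), (24,Y), (27,X), (28,X), (32,Y)
ranks: 5->1, 11->2, 12->3.5, 12->3.5, 13->5, 17->6.5, 17->6.5, 18->8, 19->9.5, 19->9.5, 21->11, 23->12, 24->13, 27->14, 28->15, 32->16
Step 2: Rank sum for X: R1 = 1 + 3.5 + 6.5 + 8 + 9.5 + 12 + 14 + 15 = 69.5.
Step 3: U_X = R1 - n1(n1+1)/2 = 69.5 - 8*9/2 = 69.5 - 36 = 33.5.
       U_Y = n1*n2 - U_X = 64 - 33.5 = 30.5.
Step 4: Ties are present, so use the tie-corrected normal approximation (with continuity correction) for the p-value.
Step 5: p-value = 0.916175; compare to alpha = 0.1. fail to reject H0.

U_X = 33.5, p = 0.916175, fail to reject H0 at alpha = 0.1.


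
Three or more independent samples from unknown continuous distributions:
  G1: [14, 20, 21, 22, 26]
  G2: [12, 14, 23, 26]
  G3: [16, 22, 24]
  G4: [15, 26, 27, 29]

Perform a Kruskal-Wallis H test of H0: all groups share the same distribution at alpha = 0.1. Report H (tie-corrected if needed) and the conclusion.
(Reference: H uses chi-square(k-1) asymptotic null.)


Step 1: Combine all N = 16 observations and assign midranks.
sorted (value, group, rank): (12,G2,1), (14,G1,2.5), (14,G2,2.5), (15,G4,4), (16,G3,5), (20,G1,6), (21,G1,7), (22,G1,8.5), (22,G3,8.5), (23,G2,10), (24,G3,11), (26,G1,13), (26,G2,13), (26,G4,13), (27,G4,15), (29,G4,16)
Step 2: Sum ranks within each group.
R_1 = 37 (n_1 = 5)
R_2 = 26.5 (n_2 = 4)
R_3 = 24.5 (n_3 = 3)
R_4 = 48 (n_4 = 4)
Step 3: H = 12/(N(N+1)) * sum(R_i^2/n_i) - 3(N+1)
     = 12/(16*17) * (37^2/5 + 26.5^2/4 + 24.5^2/3 + 48^2/4) - 3*17
     = 0.044118 * 1225.45 - 51
     = 3.063787.
Step 4: Ties present; correction factor C = 1 - 36/(16^3 - 16) = 0.991176. Corrected H = 3.063787 / 0.991176 = 3.091061.
Step 5: Under H0, H ~ chi^2(3); p-value = 0.377797.
Step 6: alpha = 0.1. fail to reject H0.

H = 3.0911, df = 3, p = 0.377797, fail to reject H0.


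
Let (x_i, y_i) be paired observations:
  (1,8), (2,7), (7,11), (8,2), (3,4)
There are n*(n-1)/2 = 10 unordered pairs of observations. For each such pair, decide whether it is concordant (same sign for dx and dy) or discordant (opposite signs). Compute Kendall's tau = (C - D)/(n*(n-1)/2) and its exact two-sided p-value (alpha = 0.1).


Step 1: Enumerate the 10 unordered pairs (i,j) with i<j and classify each by sign(x_j-x_i) * sign(y_j-y_i).
  (1,2):dx=+1,dy=-1->D; (1,3):dx=+6,dy=+3->C; (1,4):dx=+7,dy=-6->D; (1,5):dx=+2,dy=-4->D
  (2,3):dx=+5,dy=+4->C; (2,4):dx=+6,dy=-5->D; (2,5):dx=+1,dy=-3->D; (3,4):dx=+1,dy=-9->D
  (3,5):dx=-4,dy=-7->C; (4,5):dx=-5,dy=+2->D
Step 2: C = 3, D = 7, total pairs = 10.
Step 3: tau = (C - D)/(n(n-1)/2) = (3 - 7)/10 = -0.400000.
Step 4: Exact two-sided p-value (enumerate n! = 120 permutations of y under H0): p = 0.483333.
Step 5: alpha = 0.1. fail to reject H0.

tau_b = -0.4000 (C=3, D=7), p = 0.483333, fail to reject H0.


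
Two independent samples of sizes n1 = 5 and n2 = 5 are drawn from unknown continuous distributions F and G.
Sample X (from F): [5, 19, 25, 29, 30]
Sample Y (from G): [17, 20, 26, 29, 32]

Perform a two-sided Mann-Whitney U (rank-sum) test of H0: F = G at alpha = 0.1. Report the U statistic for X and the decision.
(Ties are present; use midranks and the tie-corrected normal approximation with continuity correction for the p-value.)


Step 1: Combine and sort all 10 observations; assign midranks.
sorted (value, group): (5,X), (17,Y), (19,X), (20,Y), (25,X), (26,Y), (29,X), (29,Y), (30,X), (32,Y)
ranks: 5->1, 17->2, 19->3, 20->4, 25->5, 26->6, 29->7.5, 29->7.5, 30->9, 32->10
Step 2: Rank sum for X: R1 = 1 + 3 + 5 + 7.5 + 9 = 25.5.
Step 3: U_X = R1 - n1(n1+1)/2 = 25.5 - 5*6/2 = 25.5 - 15 = 10.5.
       U_Y = n1*n2 - U_X = 25 - 10.5 = 14.5.
Step 4: Ties are present, so use the tie-corrected normal approximation (with continuity correction) for the p-value.
Step 5: p-value = 0.753298; compare to alpha = 0.1. fail to reject H0.

U_X = 10.5, p = 0.753298, fail to reject H0 at alpha = 0.1.


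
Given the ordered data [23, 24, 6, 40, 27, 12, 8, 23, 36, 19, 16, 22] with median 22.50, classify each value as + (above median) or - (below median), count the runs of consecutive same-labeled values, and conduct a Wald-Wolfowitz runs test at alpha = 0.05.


Step 1: Compute median = 22.50; label A = above, B = below.
Labels in order: AABAABBAABBB  (n_A = 6, n_B = 6)
Step 2: Count runs R = 6.
Step 3: Under H0 (random ordering), E[R] = 2*n_A*n_B/(n_A+n_B) + 1 = 2*6*6/12 + 1 = 7.0000.
        Var[R] = 2*n_A*n_B*(2*n_A*n_B - n_A - n_B) / ((n_A+n_B)^2 * (n_A+n_B-1)) = 4320/1584 = 2.7273.
        SD[R] = 1.6514.
Step 4: Continuity-corrected z = (R + 0.5 - E[R]) / SD[R] = (6 + 0.5 - 7.0000) / 1.6514 = -0.3028.
Step 5: Two-sided p-value via normal approximation = 2*(1 - Phi(|z|)) = 0.762069.
Step 6: alpha = 0.05. fail to reject H0.

R = 6, z = -0.3028, p = 0.762069, fail to reject H0.


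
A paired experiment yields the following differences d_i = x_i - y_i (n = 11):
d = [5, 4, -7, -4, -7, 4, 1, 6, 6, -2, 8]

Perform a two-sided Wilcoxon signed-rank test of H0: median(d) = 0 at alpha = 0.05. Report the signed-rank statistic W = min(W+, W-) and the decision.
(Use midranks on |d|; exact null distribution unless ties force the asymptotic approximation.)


Step 1: Drop any zero differences (none here) and take |d_i|.
|d| = [5, 4, 7, 4, 7, 4, 1, 6, 6, 2, 8]
Step 2: Midrank |d_i| (ties get averaged ranks).
ranks: |5|->6, |4|->4, |7|->9.5, |4|->4, |7|->9.5, |4|->4, |1|->1, |6|->7.5, |6|->7.5, |2|->2, |8|->11
Step 3: Attach original signs; sum ranks with positive sign and with negative sign.
W+ = 6 + 4 + 4 + 1 + 7.5 + 7.5 + 11 = 41
W- = 9.5 + 4 + 9.5 + 2 = 25
(Check: W+ + W- = 66 should equal n(n+1)/2 = 66.)
Step 4: Test statistic W = min(W+, W-) = 25.
Step 5: Ties in |d|, so use the tie-corrected normal approximation.
        E[W] = n(n+1)/4 = 11*12/4 = 33.
        Tie groups: |d|=4 (t=3), |d|=6 (t=2), |d|=7 (t=2); sum(t^3 - t) = 36.
        Var[W] = n(n+1)(2n+1)/24 - sum(t^3-t)/48 = 3036/24 - 36/48 = 125.75.
        z = (W - E[W]) / sqrt(Var[W]) = (25 - 33) / 11.2138 = -0.7134.
        Two-sided p = 2*Phi(z) = 0.475595.
Step 6: alpha = 0.05. fail to reject H0.

W+ = 41, W- = 25, W = min = 25, p = 0.475595, fail to reject H0.


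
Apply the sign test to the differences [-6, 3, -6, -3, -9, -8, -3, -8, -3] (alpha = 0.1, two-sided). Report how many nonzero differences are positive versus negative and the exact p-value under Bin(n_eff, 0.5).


Step 1: Discard zero differences. Original n = 9; n_eff = number of nonzero differences = 9.
Nonzero differences (with sign): -6, +3, -6, -3, -9, -8, -3, -8, -3
Step 2: Count signs: positive = 1, negative = 8.
Step 3: Under H0: P(positive) = 0.5, so the number of positives S ~ Bin(9, 0.5).
Step 4: Two-sided exact p-value = sum of Bin(9,0.5) probabilities at or below the observed probability = 0.039062.
Step 5: alpha = 0.1. reject H0.

n_eff = 9, pos = 1, neg = 8, p = 0.039062, reject H0.


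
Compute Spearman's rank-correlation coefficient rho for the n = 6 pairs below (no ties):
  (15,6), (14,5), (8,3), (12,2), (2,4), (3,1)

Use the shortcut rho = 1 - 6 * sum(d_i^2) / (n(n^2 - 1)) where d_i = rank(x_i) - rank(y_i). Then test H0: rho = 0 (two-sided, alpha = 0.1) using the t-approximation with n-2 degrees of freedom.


Step 1: Rank x and y separately (midranks; no ties here).
rank(x): 15->6, 14->5, 8->3, 12->4, 2->1, 3->2
rank(y): 6->6, 5->5, 3->3, 2->2, 4->4, 1->1
Step 2: d_i = R_x(i) - R_y(i); compute d_i^2.
  (6-6)^2=0, (5-5)^2=0, (3-3)^2=0, (4-2)^2=4, (1-4)^2=9, (2-1)^2=1
sum(d^2) = 14.
Step 3: rho = 1 - 6*14 / (6*(6^2 - 1)) = 1 - 84/210 = 0.600000.
Step 4: Under H0, t = rho * sqrt((n-2)/(1-rho^2)) = 1.5000 ~ t(4).
Step 5: Two-sided p-value from the t-distribution with 4 df = 0.208000.
Step 6: alpha = 0.1. fail to reject H0.

rho = 0.6000, p = 0.208000, fail to reject H0 at alpha = 0.1.


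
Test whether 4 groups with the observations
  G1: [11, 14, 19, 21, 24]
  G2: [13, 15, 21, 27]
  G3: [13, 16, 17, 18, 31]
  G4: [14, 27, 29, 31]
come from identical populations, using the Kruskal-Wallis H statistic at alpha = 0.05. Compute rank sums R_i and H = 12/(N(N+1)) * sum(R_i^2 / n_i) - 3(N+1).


Step 1: Combine all N = 18 observations and assign midranks.
sorted (value, group, rank): (11,G1,1), (13,G2,2.5), (13,G3,2.5), (14,G1,4.5), (14,G4,4.5), (15,G2,6), (16,G3,7), (17,G3,8), (18,G3,9), (19,G1,10), (21,G1,11.5), (21,G2,11.5), (24,G1,13), (27,G2,14.5), (27,G4,14.5), (29,G4,16), (31,G3,17.5), (31,G4,17.5)
Step 2: Sum ranks within each group.
R_1 = 40 (n_1 = 5)
R_2 = 34.5 (n_2 = 4)
R_3 = 44 (n_3 = 5)
R_4 = 52.5 (n_4 = 4)
Step 3: H = 12/(N(N+1)) * sum(R_i^2/n_i) - 3(N+1)
     = 12/(18*19) * (40^2/5 + 34.5^2/4 + 44^2/5 + 52.5^2/4) - 3*19
     = 0.035088 * 1693.83 - 57
     = 2.432456.
Step 4: Ties present; correction factor C = 1 - 30/(18^3 - 18) = 0.994840. Corrected H = 2.432456 / 0.994840 = 2.445073.
Step 5: Under H0, H ~ chi^2(3); p-value = 0.485300.
Step 6: alpha = 0.05. fail to reject H0.

H = 2.4451, df = 3, p = 0.485300, fail to reject H0.


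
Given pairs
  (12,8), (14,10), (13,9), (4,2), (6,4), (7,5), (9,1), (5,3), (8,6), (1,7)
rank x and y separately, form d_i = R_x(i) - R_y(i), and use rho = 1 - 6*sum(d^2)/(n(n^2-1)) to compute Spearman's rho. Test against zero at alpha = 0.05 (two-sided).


Step 1: Rank x and y separately (midranks; no ties here).
rank(x): 12->8, 14->10, 13->9, 4->2, 6->4, 7->5, 9->7, 5->3, 8->6, 1->1
rank(y): 8->8, 10->10, 9->9, 2->2, 4->4, 5->5, 1->1, 3->3, 6->6, 7->7
Step 2: d_i = R_x(i) - R_y(i); compute d_i^2.
  (8-8)^2=0, (10-10)^2=0, (9-9)^2=0, (2-2)^2=0, (4-4)^2=0, (5-5)^2=0, (7-1)^2=36, (3-3)^2=0, (6-6)^2=0, (1-7)^2=36
sum(d^2) = 72.
Step 3: rho = 1 - 6*72 / (10*(10^2 - 1)) = 1 - 432/990 = 0.563636.
Step 4: Under H0, t = rho * sqrt((n-2)/(1-rho^2)) = 1.9300 ~ t(8).
Step 5: Two-sided p-value from the t-distribution with 8 df = 0.089724.
Step 6: alpha = 0.05. fail to reject H0.

rho = 0.5636, p = 0.089724, fail to reject H0 at alpha = 0.05.


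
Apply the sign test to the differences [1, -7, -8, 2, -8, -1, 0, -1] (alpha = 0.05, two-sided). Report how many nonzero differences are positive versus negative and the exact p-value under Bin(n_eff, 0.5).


Step 1: Discard zero differences. Original n = 8; n_eff = number of nonzero differences = 7.
Nonzero differences (with sign): +1, -7, -8, +2, -8, -1, -1
Step 2: Count signs: positive = 2, negative = 5.
Step 3: Under H0: P(positive) = 0.5, so the number of positives S ~ Bin(7, 0.5).
Step 4: Two-sided exact p-value = sum of Bin(7,0.5) probabilities at or below the observed probability = 0.453125.
Step 5: alpha = 0.05. fail to reject H0.

n_eff = 7, pos = 2, neg = 5, p = 0.453125, fail to reject H0.


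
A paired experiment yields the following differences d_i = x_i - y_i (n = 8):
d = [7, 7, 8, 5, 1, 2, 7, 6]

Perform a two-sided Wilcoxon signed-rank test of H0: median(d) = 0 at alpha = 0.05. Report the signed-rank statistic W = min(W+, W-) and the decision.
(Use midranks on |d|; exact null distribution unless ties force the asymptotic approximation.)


Step 1: Drop any zero differences (none here) and take |d_i|.
|d| = [7, 7, 8, 5, 1, 2, 7, 6]
Step 2: Midrank |d_i| (ties get averaged ranks).
ranks: |7|->6, |7|->6, |8|->8, |5|->3, |1|->1, |2|->2, |7|->6, |6|->4
Step 3: Attach original signs; sum ranks with positive sign and with negative sign.
W+ = 6 + 6 + 8 + 3 + 1 + 2 + 6 + 4 = 36
W- = 0 = 0
(Check: W+ + W- = 36 should equal n(n+1)/2 = 36.)
Step 4: Test statistic W = min(W+, W-) = 0.
Step 5: Ties in |d|, so use the tie-corrected normal approximation.
        E[W] = n(n+1)/4 = 8*9/4 = 18.
        Tie groups: |d|=7 (t=3); sum(t^3 - t) = 24.
        Var[W] = n(n+1)(2n+1)/24 - sum(t^3-t)/48 = 1224/24 - 24/48 = 50.5.
        z = (W - E[W]) / sqrt(Var[W]) = (0 - 18) / 7.1063 = -2.5330.
        Two-sided p = 2*Phi(z) = 0.011311.
Step 6: alpha = 0.05. reject H0.

W+ = 36, W- = 0, W = min = 0, p = 0.011311, reject H0.


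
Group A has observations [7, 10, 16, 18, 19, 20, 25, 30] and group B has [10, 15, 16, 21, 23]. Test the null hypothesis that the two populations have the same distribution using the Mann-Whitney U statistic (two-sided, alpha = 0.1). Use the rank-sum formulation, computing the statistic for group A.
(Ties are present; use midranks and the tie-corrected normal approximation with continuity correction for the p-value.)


Step 1: Combine and sort all 13 observations; assign midranks.
sorted (value, group): (7,X), (10,X), (10,Y), (15,Y), (16,X), (16,Y), (18,X), (19,X), (20,X), (21,Y), (23,Y), (25,X), (30,X)
ranks: 7->1, 10->2.5, 10->2.5, 15->4, 16->5.5, 16->5.5, 18->7, 19->8, 20->9, 21->10, 23->11, 25->12, 30->13
Step 2: Rank sum for X: R1 = 1 + 2.5 + 5.5 + 7 + 8 + 9 + 12 + 13 = 58.
Step 3: U_X = R1 - n1(n1+1)/2 = 58 - 8*9/2 = 58 - 36 = 22.
       U_Y = n1*n2 - U_X = 40 - 22 = 18.
Step 4: Ties are present, so use the tie-corrected normal approximation (with continuity correction) for the p-value.
Step 5: p-value = 0.825728; compare to alpha = 0.1. fail to reject H0.

U_X = 22, p = 0.825728, fail to reject H0 at alpha = 0.1.


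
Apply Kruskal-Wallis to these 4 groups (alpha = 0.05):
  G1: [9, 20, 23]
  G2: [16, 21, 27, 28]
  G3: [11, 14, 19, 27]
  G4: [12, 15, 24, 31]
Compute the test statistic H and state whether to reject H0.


Step 1: Combine all N = 15 observations and assign midranks.
sorted (value, group, rank): (9,G1,1), (11,G3,2), (12,G4,3), (14,G3,4), (15,G4,5), (16,G2,6), (19,G3,7), (20,G1,8), (21,G2,9), (23,G1,10), (24,G4,11), (27,G2,12.5), (27,G3,12.5), (28,G2,14), (31,G4,15)
Step 2: Sum ranks within each group.
R_1 = 19 (n_1 = 3)
R_2 = 41.5 (n_2 = 4)
R_3 = 25.5 (n_3 = 4)
R_4 = 34 (n_4 = 4)
Step 3: H = 12/(N(N+1)) * sum(R_i^2/n_i) - 3(N+1)
     = 12/(15*16) * (19^2/3 + 41.5^2/4 + 25.5^2/4 + 34^2/4) - 3*16
     = 0.050000 * 1002.46 - 48
     = 2.122917.
Step 4: Ties present; correction factor C = 1 - 6/(15^3 - 15) = 0.998214. Corrected H = 2.122917 / 0.998214 = 2.126714.
Step 5: Under H0, H ~ chi^2(3); p-value = 0.546527.
Step 6: alpha = 0.05. fail to reject H0.

H = 2.1267, df = 3, p = 0.546527, fail to reject H0.


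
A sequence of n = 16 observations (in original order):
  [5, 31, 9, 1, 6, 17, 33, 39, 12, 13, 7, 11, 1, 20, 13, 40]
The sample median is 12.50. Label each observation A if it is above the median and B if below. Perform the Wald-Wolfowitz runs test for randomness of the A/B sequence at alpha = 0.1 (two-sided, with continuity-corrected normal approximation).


Step 1: Compute median = 12.50; label A = above, B = below.
Labels in order: BABBBAAABABBBAAA  (n_A = 8, n_B = 8)
Step 2: Count runs R = 8.
Step 3: Under H0 (random ordering), E[R] = 2*n_A*n_B/(n_A+n_B) + 1 = 2*8*8/16 + 1 = 9.0000.
        Var[R] = 2*n_A*n_B*(2*n_A*n_B - n_A - n_B) / ((n_A+n_B)^2 * (n_A+n_B-1)) = 14336/3840 = 3.7333.
        SD[R] = 1.9322.
Step 4: Continuity-corrected z = (R + 0.5 - E[R]) / SD[R] = (8 + 0.5 - 9.0000) / 1.9322 = -0.2588.
Step 5: Two-sided p-value via normal approximation = 2*(1 - Phi(|z|)) = 0.795809.
Step 6: alpha = 0.1. fail to reject H0.

R = 8, z = -0.2588, p = 0.795809, fail to reject H0.
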